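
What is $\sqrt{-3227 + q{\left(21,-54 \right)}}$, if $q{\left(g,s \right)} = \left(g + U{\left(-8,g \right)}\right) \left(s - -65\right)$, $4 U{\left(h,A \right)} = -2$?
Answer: $\frac{3 i \sqrt{1334}}{2} \approx 54.786 i$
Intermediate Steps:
$U{\left(h,A \right)} = - \frac{1}{2}$ ($U{\left(h,A \right)} = \frac{1}{4} \left(-2\right) = - \frac{1}{2}$)
$q{\left(g,s \right)} = \left(65 + s\right) \left(- \frac{1}{2} + g\right)$ ($q{\left(g,s \right)} = \left(g - \frac{1}{2}\right) \left(s - -65\right) = \left(- \frac{1}{2} + g\right) \left(s + 65\right) = \left(- \frac{1}{2} + g\right) \left(65 + s\right) = \left(65 + s\right) \left(- \frac{1}{2} + g\right)$)
$\sqrt{-3227 + q{\left(21,-54 \right)}} = \sqrt{-3227 + \left(- \frac{65}{2} + 65 \cdot 21 - -27 + 21 \left(-54\right)\right)} = \sqrt{-3227 + \left(- \frac{65}{2} + 1365 + 27 - 1134\right)} = \sqrt{-3227 + \frac{451}{2}} = \sqrt{- \frac{6003}{2}} = \frac{3 i \sqrt{1334}}{2}$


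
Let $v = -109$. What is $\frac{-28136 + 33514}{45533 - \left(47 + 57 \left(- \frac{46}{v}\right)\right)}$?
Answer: $\frac{293101}{2477676} \approx 0.1183$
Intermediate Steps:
$\frac{-28136 + 33514}{45533 - \left(47 + 57 \left(- \frac{46}{v}\right)\right)} = \frac{-28136 + 33514}{45533 - \left(47 + 57 \left(- \frac{46}{-109}\right)\right)} = \frac{5378}{45533 - \left(47 + 57 \left(\left(-46\right) \left(- \frac{1}{109}\right)\right)\right)} = \frac{5378}{45533 - \frac{7745}{109}} = \frac{5378}{\frac{4955352}{109}} = 5378 \cdot \frac{109}{4955352} = \frac{293101}{2477676}$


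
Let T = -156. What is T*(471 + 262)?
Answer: -114348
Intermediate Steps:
T*(471 + 262) = -156*(471 + 262) = -156*733 = -114348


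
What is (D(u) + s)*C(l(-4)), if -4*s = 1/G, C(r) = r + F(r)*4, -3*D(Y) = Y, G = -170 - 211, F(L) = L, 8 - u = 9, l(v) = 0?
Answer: 0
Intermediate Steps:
u = -1 (u = 8 - 1*9 = 8 - 9 = -1)
G = -381
D(Y) = -Y/3
C(r) = 5*r (C(r) = r + r*4 = r + 4*r = 5*r)
s = 1/1524 (s = -¼/(-381) = -¼*(-1/381) = 1/1524 ≈ 0.00065617)
(D(u) + s)*C(l(-4)) = (-⅓*(-1) + 1/1524)*(5*0) = (⅓ + 1/1524)*0 = (509/1524)*0 = 0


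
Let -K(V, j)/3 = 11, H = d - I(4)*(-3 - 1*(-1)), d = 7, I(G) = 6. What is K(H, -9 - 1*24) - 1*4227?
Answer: -4260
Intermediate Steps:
H = 19 (H = 7 - 6*(-3 - 1*(-1)) = 7 - 6*(-3 + 1) = 7 - 6*(-2) = 7 - 1*(-12) = 7 + 12 = 19)
K(V, j) = -33 (K(V, j) = -3*11 = -33)
K(H, -9 - 1*24) - 1*4227 = -33 - 1*4227 = -33 - 4227 = -4260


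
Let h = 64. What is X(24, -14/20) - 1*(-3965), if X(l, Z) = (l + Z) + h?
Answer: 40523/10 ≈ 4052.3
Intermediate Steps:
X(l, Z) = 64 + Z + l (X(l, Z) = (l + Z) + 64 = (Z + l) + 64 = 64 + Z + l)
X(24, -14/20) - 1*(-3965) = (64 - 14/20 + 24) - 1*(-3965) = (64 - 14*1/20 + 24) + 3965 = (64 - 7/10 + 24) + 3965 = 873/10 + 3965 = 40523/10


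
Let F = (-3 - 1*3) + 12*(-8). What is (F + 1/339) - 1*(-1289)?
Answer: 402394/339 ≈ 1187.0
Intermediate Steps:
F = -102 (F = (-3 - 3) - 96 = -6 - 96 = -102)
(F + 1/339) - 1*(-1289) = (-102 + 1/339) - 1*(-1289) = (-102 + 1/339) + 1289 = -34577/339 + 1289 = 402394/339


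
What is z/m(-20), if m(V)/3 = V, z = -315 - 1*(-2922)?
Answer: -869/20 ≈ -43.450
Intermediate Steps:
z = 2607 (z = -315 + 2922 = 2607)
m(V) = 3*V
z/m(-20) = 2607/((3*(-20))) = 2607/(-60) = 2607*(-1/60) = -869/20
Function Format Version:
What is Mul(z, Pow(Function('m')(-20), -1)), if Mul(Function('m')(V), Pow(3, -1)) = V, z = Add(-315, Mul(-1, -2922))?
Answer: Rational(-869, 20) ≈ -43.450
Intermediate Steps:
z = 2607 (z = Add(-315, 2922) = 2607)
Function('m')(V) = Mul(3, V)
Mul(z, Pow(Function('m')(-20), -1)) = Mul(2607, Pow(Mul(3, -20), -1)) = Mul(2607, Pow(-60, -1)) = Mul(2607, Rational(-1, 60)) = Rational(-869, 20)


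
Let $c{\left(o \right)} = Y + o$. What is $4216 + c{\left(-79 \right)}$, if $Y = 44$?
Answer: $4181$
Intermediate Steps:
$c{\left(o \right)} = 44 + o$
$4216 + c{\left(-79 \right)} = 4216 + \left(44 - 79\right) = 4216 - 35 = 4181$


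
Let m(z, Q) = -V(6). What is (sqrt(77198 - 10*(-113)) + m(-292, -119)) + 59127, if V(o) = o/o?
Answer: 59126 + 2*sqrt(19582) ≈ 59406.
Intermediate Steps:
V(o) = 1
m(z, Q) = -1 (m(z, Q) = -1*1 = -1)
(sqrt(77198 - 10*(-113)) + m(-292, -119)) + 59127 = (sqrt(77198 - 10*(-113)) - 1) + 59127 = (sqrt(77198 + 1130) - 1) + 59127 = (sqrt(78328) - 1) + 59127 = (2*sqrt(19582) - 1) + 59127 = (-1 + 2*sqrt(19582)) + 59127 = 59126 + 2*sqrt(19582)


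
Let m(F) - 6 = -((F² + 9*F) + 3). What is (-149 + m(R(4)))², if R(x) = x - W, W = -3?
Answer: 66564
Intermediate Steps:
R(x) = 3 + x (R(x) = x - 1*(-3) = x + 3 = 3 + x)
m(F) = 3 - F² - 9*F (m(F) = 6 - ((F² + 9*F) + 3) = 6 - (3 + F² + 9*F) = 6 + (-3 - F² - 9*F) = 3 - F² - 9*F)
(-149 + m(R(4)))² = (-149 + (3 - (3 + 4)² - 9*(3 + 4)))² = (-149 + (3 - 1*7² - 9*7))² = (-149 + (3 - 1*49 - 63))² = (-149 + (3 - 49 - 63))² = (-149 - 109)² = (-258)² = 66564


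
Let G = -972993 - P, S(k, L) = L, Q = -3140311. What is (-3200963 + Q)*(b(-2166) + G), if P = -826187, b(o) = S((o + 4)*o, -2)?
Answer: 930949753392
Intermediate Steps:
b(o) = -2
G = -146806 (G = -972993 - 1*(-826187) = -972993 + 826187 = -146806)
(-3200963 + Q)*(b(-2166) + G) = (-3200963 - 3140311)*(-2 - 146806) = -6341274*(-146808) = 930949753392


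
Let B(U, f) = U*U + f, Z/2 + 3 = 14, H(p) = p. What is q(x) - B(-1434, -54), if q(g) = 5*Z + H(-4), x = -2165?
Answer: -2056196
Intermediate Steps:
Z = 22 (Z = -6 + 2*14 = -6 + 28 = 22)
B(U, f) = f + U² (B(U, f) = U² + f = f + U²)
q(g) = 106 (q(g) = 5*22 - 4 = 110 - 4 = 106)
q(x) - B(-1434, -54) = 106 - (-54 + (-1434)²) = 106 - (-54 + 2056356) = 106 - 1*2056302 = 106 - 2056302 = -2056196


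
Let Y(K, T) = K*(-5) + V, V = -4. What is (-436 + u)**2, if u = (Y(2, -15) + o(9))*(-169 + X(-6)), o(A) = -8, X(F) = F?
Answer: 11655396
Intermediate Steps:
Y(K, T) = -4 - 5*K (Y(K, T) = K*(-5) - 4 = -5*K - 4 = -4 - 5*K)
u = 3850 (u = ((-4 - 5*2) - 8)*(-169 - 6) = ((-4 - 10) - 8)*(-175) = (-14 - 8)*(-175) = -22*(-175) = 3850)
(-436 + u)**2 = (-436 + 3850)**2 = 3414**2 = 11655396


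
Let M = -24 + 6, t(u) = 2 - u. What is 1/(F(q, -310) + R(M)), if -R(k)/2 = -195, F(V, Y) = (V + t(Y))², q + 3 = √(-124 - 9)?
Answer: 47869/4608280268 - 309*I*√133/4608280268 ≈ 1.0388e-5 - 7.733e-7*I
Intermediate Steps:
q = -3 + I*√133 (q = -3 + √(-124 - 9) = -3 + √(-133) = -3 + I*√133 ≈ -3.0 + 11.533*I)
M = -18
F(V, Y) = (2 + V - Y)² (F(V, Y) = (V + (2 - Y))² = (2 + V - Y)²)
R(k) = 390 (R(k) = -2*(-195) = 390)
1/(F(q, -310) + R(M)) = 1/((2 + (-3 + I*√133) - 1*(-310))² + 390) = 1/((2 + (-3 + I*√133) + 310)² + 390) = 1/((309 + I*√133)² + 390) = 1/(390 + (309 + I*√133)²)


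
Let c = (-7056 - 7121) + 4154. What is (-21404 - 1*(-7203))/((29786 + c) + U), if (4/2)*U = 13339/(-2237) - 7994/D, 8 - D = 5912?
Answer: -187556128848/260984406785 ≈ -0.71865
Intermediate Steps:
D = -5904 (D = 8 - 1*5912 = 8 - 5912 = -5904)
c = -10023 (c = -14177 + 4154 = -10023)
U = -30435439/13207248 (U = (13339/(-2237) - 7994/(-5904))/2 = (13339*(-1/2237) - 7994*(-1/5904))/2 = (-13339/2237 + 3997/2952)/2 = (½)*(-30435439/6603624) = -30435439/13207248 ≈ -2.3045)
(-21404 - 1*(-7203))/((29786 + c) + U) = (-21404 - 1*(-7203))/((29786 - 10023) - 30435439/13207248) = (-21404 + 7203)/(19763 - 30435439/13207248) = -14201/260984406785/13207248 = -14201*13207248/260984406785 = -187556128848/260984406785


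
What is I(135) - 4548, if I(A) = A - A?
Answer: -4548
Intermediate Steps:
I(A) = 0
I(135) - 4548 = 0 - 4548 = -4548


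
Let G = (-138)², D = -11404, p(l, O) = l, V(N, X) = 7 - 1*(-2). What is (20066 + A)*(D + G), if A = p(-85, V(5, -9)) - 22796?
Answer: -21506600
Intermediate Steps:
V(N, X) = 9 (V(N, X) = 7 + 2 = 9)
G = 19044
A = -22881 (A = -85 - 22796 = -22881)
(20066 + A)*(D + G) = (20066 - 22881)*(-11404 + 19044) = -2815*7640 = -21506600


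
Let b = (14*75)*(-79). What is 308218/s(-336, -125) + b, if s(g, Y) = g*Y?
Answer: -1741795891/21000 ≈ -82943.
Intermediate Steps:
s(g, Y) = Y*g
b = -82950 (b = 1050*(-79) = -82950)
308218/s(-336, -125) + b = 308218/((-125*(-336))) - 82950 = 308218/42000 - 82950 = 308218*(1/42000) - 82950 = 154109/21000 - 82950 = -1741795891/21000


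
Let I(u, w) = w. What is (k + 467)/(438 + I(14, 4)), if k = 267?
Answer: 367/221 ≈ 1.6606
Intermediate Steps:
(k + 467)/(438 + I(14, 4)) = (267 + 467)/(438 + 4) = 734/442 = 734*(1/442) = 367/221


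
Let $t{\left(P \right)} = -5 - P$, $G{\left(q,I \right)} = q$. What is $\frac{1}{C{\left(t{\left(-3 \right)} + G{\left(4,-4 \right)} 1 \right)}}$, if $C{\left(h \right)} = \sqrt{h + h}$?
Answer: $\frac{1}{2} \approx 0.5$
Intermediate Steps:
$C{\left(h \right)} = \sqrt{2} \sqrt{h}$ ($C{\left(h \right)} = \sqrt{2 h} = \sqrt{2} \sqrt{h}$)
$\frac{1}{C{\left(t{\left(-3 \right)} + G{\left(4,-4 \right)} 1 \right)}} = \frac{1}{\sqrt{2} \sqrt{\left(-5 - -3\right) + 4 \cdot 1}} = \frac{1}{\sqrt{2} \sqrt{\left(-5 + 3\right) + 4}} = \frac{1}{\sqrt{2} \sqrt{-2 + 4}} = \frac{1}{\sqrt{2} \sqrt{2}} = \frac{1}{2}$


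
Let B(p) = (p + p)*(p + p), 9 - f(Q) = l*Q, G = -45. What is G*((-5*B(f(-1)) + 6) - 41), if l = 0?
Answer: 74475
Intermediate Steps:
f(Q) = 9 (f(Q) = 9 - 0*Q = 9 - 1*0 = 9 + 0 = 9)
B(p) = 4*p² (B(p) = (2*p)*(2*p) = 4*p²)
G*((-5*B(f(-1)) + 6) - 41) = -45*((-20*9² + 6) - 41) = -45*((-20*81 + 6) - 41) = -45*((-5*324 + 6) - 41) = -45*((-1620 + 6) - 41) = -45*(-1614 - 41) = -45*(-1655) = 74475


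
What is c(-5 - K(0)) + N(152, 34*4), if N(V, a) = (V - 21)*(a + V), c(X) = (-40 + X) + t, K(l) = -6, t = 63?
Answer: 37752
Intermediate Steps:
c(X) = 23 + X (c(X) = (-40 + X) + 63 = 23 + X)
N(V, a) = (-21 + V)*(V + a)
c(-5 - K(0)) + N(152, 34*4) = (23 + (-5 - 1*(-6))) + (152² - 21*152 - 714*4 + 152*(34*4)) = (23 + (-5 + 6)) + (23104 - 3192 - 21*136 + 152*136) = (23 + 1) + (23104 - 3192 - 2856 + 20672) = 24 + 37728 = 37752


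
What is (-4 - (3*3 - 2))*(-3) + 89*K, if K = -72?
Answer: -6375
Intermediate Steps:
(-4 - (3*3 - 2))*(-3) + 89*K = (-4 - (3*3 - 2))*(-3) + 89*(-72) = (-4 - (9 - 2))*(-3) - 6408 = (-4 - 1*7)*(-3) - 6408 = (-4 - 7)*(-3) - 6408 = -11*(-3) - 6408 = 33 - 6408 = -6375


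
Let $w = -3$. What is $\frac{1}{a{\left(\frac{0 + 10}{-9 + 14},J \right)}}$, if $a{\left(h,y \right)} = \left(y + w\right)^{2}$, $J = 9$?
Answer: $\frac{1}{36} \approx 0.027778$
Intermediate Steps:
$a{\left(h,y \right)} = \left(-3 + y\right)^{2}$ ($a{\left(h,y \right)} = \left(y - 3\right)^{2} = \left(-3 + y\right)^{2}$)
$\frac{1}{a{\left(\frac{0 + 10}{-9 + 14},J \right)}} = \frac{1}{\left(-3 + 9\right)^{2}} = \frac{1}{6^{2}} = \frac{1}{36}$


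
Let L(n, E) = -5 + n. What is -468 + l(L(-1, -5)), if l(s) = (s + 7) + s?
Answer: -473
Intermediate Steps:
l(s) = 7 + 2*s (l(s) = (7 + s) + s = 7 + 2*s)
-468 + l(L(-1, -5)) = -468 + (7 + 2*(-5 - 1)) = -468 + (7 + 2*(-6)) = -468 + (7 - 12) = -468 - 5 = -473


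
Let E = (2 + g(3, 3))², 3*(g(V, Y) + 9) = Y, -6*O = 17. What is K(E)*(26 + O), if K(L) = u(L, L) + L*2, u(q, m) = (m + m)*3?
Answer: 6672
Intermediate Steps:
O = -17/6 (O = -⅙*17 = -17/6 ≈ -2.8333)
g(V, Y) = -9 + Y/3
u(q, m) = 6*m (u(q, m) = (2*m)*3 = 6*m)
E = 36 (E = (2 + (-9 + (⅓)*3))² = (2 + (-9 + 1))² = (2 - 8)² = (-6)² = 36)
K(L) = 8*L (K(L) = 6*L + L*2 = 6*L + 2*L = 8*L)
K(E)*(26 + O) = (8*36)*(26 - 17/6) = 288*(139/6) = 6672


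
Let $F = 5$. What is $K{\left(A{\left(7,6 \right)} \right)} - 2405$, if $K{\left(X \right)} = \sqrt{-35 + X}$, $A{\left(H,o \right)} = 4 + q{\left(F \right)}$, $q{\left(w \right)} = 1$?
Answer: $-2405 + i \sqrt{30} \approx -2405.0 + 5.4772 i$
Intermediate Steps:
$A{\left(H,o \right)} = 5$ ($A{\left(H,o \right)} = 4 + 1 = 5$)
$K{\left(A{\left(7,6 \right)} \right)} - 2405 = \sqrt{-35 + 5} - 2405 = \sqrt{-30} - 2405 = i \sqrt{30} - 2405 = -2405 + i \sqrt{30}$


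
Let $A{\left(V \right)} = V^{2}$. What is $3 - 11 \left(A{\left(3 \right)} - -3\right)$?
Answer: $-129$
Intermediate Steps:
$3 - 11 \left(A{\left(3 \right)} - -3\right) = 3 - 11 \left(3^{2} - -3\right) = 3 - 11 \left(9 + 3\right) = 3 - 132 = -129$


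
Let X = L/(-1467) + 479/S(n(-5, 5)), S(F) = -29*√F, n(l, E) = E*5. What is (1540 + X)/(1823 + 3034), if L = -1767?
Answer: 109044874/344385585 ≈ 0.31664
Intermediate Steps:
n(l, E) = 5*E
X = -148826/70905 (X = -1767/(-1467) + 479/((-29*√(5*5))) = -1767*(-1/1467) + 479/((-29*√25)) = 589/489 + 479/((-29*5)) = 589/489 + 479/(-145) = 589/489 + 479*(-1/145) = 589/489 - 479/145 = -148826/70905 ≈ -2.0989)
(1540 + X)/(1823 + 3034) = (1540 - 148826/70905)/(1823 + 3034) = (109044874/70905)/4857 = (109044874/70905)*(1/4857) = 109044874/344385585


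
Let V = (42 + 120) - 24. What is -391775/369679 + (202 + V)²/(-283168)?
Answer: -9604564725/6542578942 ≈ -1.4680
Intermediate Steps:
V = 138 (V = 162 - 24 = 138)
-391775/369679 + (202 + V)²/(-283168) = -391775/369679 + (202 + 138)²/(-283168) = -391775*1/369679 + 340²*(-1/283168) = -391775/369679 + 115600*(-1/283168) = -391775/369679 - 7225/17698 = -9604564725/6542578942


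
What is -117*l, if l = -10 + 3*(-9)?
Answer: 4329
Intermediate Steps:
l = -37 (l = -10 - 27 = -37)
-117*l = -117*(-37) = 4329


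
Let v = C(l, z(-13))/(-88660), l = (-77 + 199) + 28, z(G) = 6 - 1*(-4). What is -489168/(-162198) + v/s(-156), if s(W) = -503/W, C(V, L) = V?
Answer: 4660498058/1545593753 ≈ 3.0153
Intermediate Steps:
z(G) = 10 (z(G) = 6 + 4 = 10)
l = 150 (l = 122 + 28 = 150)
v = -15/8866 (v = 150/(-88660) = 150*(-1/88660) = -15/8866 ≈ -0.0016919)
-489168/(-162198) + v/s(-156) = -489168/(-162198) - 15/(8866*((-503/(-156)))) = -489168*(-1/162198) - 15/(8866*((-503*(-1/156)))) = 27176/9011 - 15/(8866*503/156) = 27176/9011 - 15/8866*156/503 = 27176/9011 - 90/171523 = 4660498058/1545593753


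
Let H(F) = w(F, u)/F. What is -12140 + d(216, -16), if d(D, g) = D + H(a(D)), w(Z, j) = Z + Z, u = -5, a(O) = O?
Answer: -11922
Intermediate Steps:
w(Z, j) = 2*Z
H(F) = 2 (H(F) = (2*F)/F = 2)
d(D, g) = 2 + D (d(D, g) = D + 2 = 2 + D)
-12140 + d(216, -16) = -12140 + (2 + 216) = -12140 + 218 = -11922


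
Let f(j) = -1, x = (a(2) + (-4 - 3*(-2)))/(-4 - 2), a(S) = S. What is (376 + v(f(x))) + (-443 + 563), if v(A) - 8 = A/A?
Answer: 505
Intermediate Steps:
x = -⅔ (x = (2 + (-4 - 3*(-2)))/(-4 - 2) = (2 + (-4 + 6))/(-6) = (2 + 2)*(-⅙) = 4*(-⅙) = -⅔ ≈ -0.66667)
v(A) = 9 (v(A) = 8 + A/A = 8 + 1 = 9)
(376 + v(f(x))) + (-443 + 563) = (376 + 9) + (-443 + 563) = 385 + 120 = 505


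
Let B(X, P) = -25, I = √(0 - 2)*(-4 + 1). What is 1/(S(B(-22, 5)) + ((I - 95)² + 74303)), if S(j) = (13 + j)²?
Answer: -I/(-83454*I + 570*√2) ≈ 1.1982e-5 - 1.1573e-7*I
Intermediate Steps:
I = -3*I*√2 (I = √(-2)*(-3) = (I*√2)*(-3) = -3*I*√2 ≈ -4.2426*I)
1/(S(B(-22, 5)) + ((I - 95)² + 74303)) = 1/((13 - 25)² + ((-3*I*√2 - 95)² + 74303)) = 1/((-12)² + ((-95 - 3*I*√2)² + 74303)) = 1/(144 + (74303 + (-95 - 3*I*√2)²)) = 1/(74447 + (-95 - 3*I*√2)²)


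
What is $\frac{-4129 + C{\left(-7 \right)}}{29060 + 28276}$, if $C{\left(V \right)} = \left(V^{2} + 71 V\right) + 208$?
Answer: $- \frac{4369}{57336} \approx -0.0762$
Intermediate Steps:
$C{\left(V \right)} = 208 + V^{2} + 71 V$
$\frac{-4129 + C{\left(-7 \right)}}{29060 + 28276} = \frac{-4129 + \left(208 + \left(-7\right)^{2} + 71 \left(-7\right)\right)}{29060 + 28276} = \frac{-4129 + \left(208 + 49 - 497\right)}{57336} = \left(-4129 - 240\right) \frac{1}{57336} = \left(-4369\right) \frac{1}{57336} = - \frac{4369}{57336}$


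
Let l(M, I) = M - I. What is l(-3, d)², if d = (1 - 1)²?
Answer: 9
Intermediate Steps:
d = 0 (d = 0² = 0)
l(-3, d)² = (-3 - 1*0)² = (-3 + 0)² = (-3)² = 9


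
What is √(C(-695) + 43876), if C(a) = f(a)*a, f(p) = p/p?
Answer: √43181 ≈ 207.80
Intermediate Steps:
f(p) = 1
C(a) = a (C(a) = 1*a = a)
√(C(-695) + 43876) = √(-695 + 43876) = √43181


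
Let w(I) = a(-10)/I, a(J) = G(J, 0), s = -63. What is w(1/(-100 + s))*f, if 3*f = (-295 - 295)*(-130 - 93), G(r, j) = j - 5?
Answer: 107229550/3 ≈ 3.5743e+7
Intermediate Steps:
G(r, j) = -5 + j
a(J) = -5 (a(J) = -5 + 0 = -5)
w(I) = -5/I
f = 131570/3 (f = ((-295 - 295)*(-130 - 93))/3 = (-590*(-223))/3 = (⅓)*131570 = 131570/3 ≈ 43857.)
w(1/(-100 + s))*f = -5/(1/(-100 - 63))*(131570/3) = -5/(1/(-163))*(131570/3) = -5/(-1/163)*(131570/3) = -5*(-163)*(131570/3) = 815*(131570/3) = 107229550/3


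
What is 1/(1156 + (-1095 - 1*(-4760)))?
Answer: 1/4821 ≈ 0.00020743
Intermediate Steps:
1/(1156 + (-1095 - 1*(-4760))) = 1/(1156 + (-1095 + 4760)) = 1/(1156 + 3665) = 1/4821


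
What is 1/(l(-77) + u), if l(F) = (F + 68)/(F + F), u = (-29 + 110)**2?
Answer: 154/1010403 ≈ 0.00015241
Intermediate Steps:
u = 6561 (u = 81**2 = 6561)
l(F) = (68 + F)/(2*F) (l(F) = (68 + F)/((2*F)) = (68 + F)*(1/(2*F)) = (68 + F)/(2*F))
1/(l(-77) + u) = 1/((1/2)*(68 - 77)/(-77) + 6561) = 1/((1/2)*(-1/77)*(-9) + 6561) = 1/(9/154 + 6561) = 1/(1010403/154) = 154/1010403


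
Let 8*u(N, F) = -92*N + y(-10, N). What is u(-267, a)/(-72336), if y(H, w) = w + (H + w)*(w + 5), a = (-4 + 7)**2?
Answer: -96871/578688 ≈ -0.16740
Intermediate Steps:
a = 9 (a = 3**2 = 9)
y(H, w) = w + (5 + w)*(H + w) (y(H, w) = w + (H + w)*(5 + w) = w + (5 + w)*(H + w))
u(N, F) = -25/4 - 12*N + N**2/8 (u(N, F) = (-92*N + (N**2 + 5*(-10) + 6*N - 10*N))/8 = (-92*N + (N**2 - 50 + 6*N - 10*N))/8 = (-92*N + (-50 + N**2 - 4*N))/8 = (-50 + N**2 - 96*N)/8 = -25/4 - 12*N + N**2/8)
u(-267, a)/(-72336) = (-25/4 - 12*(-267) + (1/8)*(-267)**2)/(-72336) = (-25/4 + 3204 + (1/8)*71289)*(-1/72336) = (-25/4 + 3204 + 71289/8)*(-1/72336) = (96871/8)*(-1/72336) = -96871/578688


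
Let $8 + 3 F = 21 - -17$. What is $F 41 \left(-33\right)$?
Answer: $-13530$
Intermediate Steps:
$F = 10$ ($F = - \frac{8}{3} + \frac{21 - -17}{3} = - \frac{8}{3} + \frac{21 + 17}{3} = - \frac{8}{3} + \frac{1}{3} \cdot 38 = - \frac{8}{3} + \frac{38}{3} = 10$)
$F 41 \left(-33\right) = 10 \cdot 41 \left(-33\right) = 410 \left(-33\right) = -13530$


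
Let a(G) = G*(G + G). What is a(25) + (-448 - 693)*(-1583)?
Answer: 1807453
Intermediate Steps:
a(G) = 2*G² (a(G) = G*(2*G) = 2*G²)
a(25) + (-448 - 693)*(-1583) = 2*25² + (-448 - 693)*(-1583) = 2*625 - 1141*(-1583) = 1250 + 1806203 = 1807453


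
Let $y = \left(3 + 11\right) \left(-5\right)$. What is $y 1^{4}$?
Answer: $-70$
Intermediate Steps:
$y = -70$ ($y = 14 \left(-5\right) = -70$)
$y 1^{4} = - 70 \cdot 1^{4} = \left(-70\right) 1 = -70$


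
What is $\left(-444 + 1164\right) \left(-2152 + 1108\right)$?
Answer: $-751680$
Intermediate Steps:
$\left(-444 + 1164\right) \left(-2152 + 1108\right) = 720 \left(-1044\right) = -751680$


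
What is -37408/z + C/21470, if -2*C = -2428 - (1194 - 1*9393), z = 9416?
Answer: -207579907/50540380 ≈ -4.1072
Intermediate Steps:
C = -5771/2 (C = -(-2428 - (1194 - 1*9393))/2 = -(-2428 - (1194 - 9393))/2 = -(-2428 - 1*(-8199))/2 = -(-2428 + 8199)/2 = -1/2*5771 = -5771/2 ≈ -2885.5)
-37408/z + C/21470 = -37408/9416 - 5771/2/21470 = -37408*1/9416 - 5771/2*1/21470 = -4676/1177 - 5771/42940 = -207579907/50540380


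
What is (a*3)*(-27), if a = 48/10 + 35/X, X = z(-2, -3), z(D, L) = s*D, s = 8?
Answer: -16929/80 ≈ -211.61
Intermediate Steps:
z(D, L) = 8*D
X = -16 (X = 8*(-2) = -16)
a = 209/80 (a = 48/10 + 35/(-16) = 48*(1/10) + 35*(-1/16) = 24/5 - 35/16 = 209/80 ≈ 2.6125)
(a*3)*(-27) = ((209/80)*3)*(-27) = (627/80)*(-27) = -16929/80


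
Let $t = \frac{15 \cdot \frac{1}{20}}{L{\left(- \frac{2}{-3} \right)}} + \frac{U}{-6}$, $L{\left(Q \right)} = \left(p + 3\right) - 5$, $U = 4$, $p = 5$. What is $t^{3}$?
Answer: $- \frac{125}{1728} \approx -0.072338$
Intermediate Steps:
$L{\left(Q \right)} = 3$ ($L{\left(Q \right)} = \left(5 + 3\right) - 5 = 8 - 5 = 3$)
$t = - \frac{5}{12}$ ($t = \frac{15 \cdot \frac{1}{20}}{3} + \frac{4}{-6} = 15 \cdot \frac{1}{20} \cdot \frac{1}{3} + 4 \left(- \frac{1}{6}\right) = \frac{3}{4} \cdot \frac{1}{3} - \frac{2}{3} = \frac{1}{4} - \frac{2}{3} = - \frac{5}{12} \approx -0.41667$)
$t^{3} = \left(- \frac{5}{12}\right)^{3} = - \frac{125}{1728}$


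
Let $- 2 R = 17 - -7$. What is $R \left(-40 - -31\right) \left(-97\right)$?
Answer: $-10476$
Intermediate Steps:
$R = -12$ ($R = - \frac{17 - -7}{2} = - \frac{17 + 7}{2} = \left(- \frac{1}{2}\right) 24 = -12$)
$R \left(-40 - -31\right) \left(-97\right) = - 12 \left(-40 - -31\right) \left(-97\right) = - 12 \left(-40 + 31\right) \left(-97\right) = \left(-12\right) \left(-9\right) \left(-97\right) = 108 \left(-97\right) = -10476$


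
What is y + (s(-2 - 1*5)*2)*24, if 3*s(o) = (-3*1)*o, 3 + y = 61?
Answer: 394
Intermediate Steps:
y = 58 (y = -3 + 61 = 58)
s(o) = -o (s(o) = ((-3*1)*o)/3 = (-3*o)/3 = -o)
y + (s(-2 - 1*5)*2)*24 = 58 + (-(-2 - 1*5)*2)*24 = 58 + (-(-2 - 5)*2)*24 = 58 + (-1*(-7)*2)*24 = 58 + (7*2)*24 = 58 + 14*24 = 58 + 336 = 394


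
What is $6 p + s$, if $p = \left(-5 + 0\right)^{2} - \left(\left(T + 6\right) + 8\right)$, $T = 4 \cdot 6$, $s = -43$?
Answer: $-121$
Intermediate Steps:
$T = 24$
$p = -13$ ($p = \left(-5 + 0\right)^{2} - \left(\left(24 + 6\right) + 8\right) = \left(-5\right)^{2} - \left(30 + 8\right) = 25 - 38 = -13$)
$6 p + s = 6 \left(-13\right) - 43 = -78 - 43 = -121$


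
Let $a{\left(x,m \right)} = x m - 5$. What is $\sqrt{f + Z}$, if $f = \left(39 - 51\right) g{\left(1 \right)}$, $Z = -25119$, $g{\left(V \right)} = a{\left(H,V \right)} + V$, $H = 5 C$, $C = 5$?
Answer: $3 i \sqrt{2819} \approx 159.28 i$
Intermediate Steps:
$H = 25$ ($H = 5 \cdot 5 = 25$)
$a{\left(x,m \right)} = -5 + m x$ ($a{\left(x,m \right)} = m x - 5 = -5 + m x$)
$g{\left(V \right)} = -5 + 26 V$ ($g{\left(V \right)} = \left(-5 + V 25\right) + V = \left(-5 + 25 V\right) + V = -5 + 26 V$)
$f = -252$ ($f = \left(39 - 51\right) \left(-5 + 26 \cdot 1\right) = - 12 \left(-5 + 26\right) = \left(-12\right) 21 = -252$)
$\sqrt{f + Z} = \sqrt{-252 - 25119} = \sqrt{-25371} = 3 i \sqrt{2819}$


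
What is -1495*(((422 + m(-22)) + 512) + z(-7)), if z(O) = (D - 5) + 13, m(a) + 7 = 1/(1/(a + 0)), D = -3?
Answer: -1360450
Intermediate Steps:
m(a) = -7 + a (m(a) = -7 + 1/(1/(a + 0)) = -7 + 1/(1/a) = -7 + a)
z(O) = 5 (z(O) = (-3 - 5) + 13 = -8 + 13 = 5)
-1495*(((422 + m(-22)) + 512) + z(-7)) = -1495*(((422 + (-7 - 22)) + 512) + 5) = -1495*(((422 - 29) + 512) + 5) = -1495*((393 + 512) + 5) = -1495*(905 + 5) = -1495*910 = -1360450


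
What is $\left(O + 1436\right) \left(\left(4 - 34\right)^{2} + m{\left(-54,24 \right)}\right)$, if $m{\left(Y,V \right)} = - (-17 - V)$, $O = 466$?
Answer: $1789782$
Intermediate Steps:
$m{\left(Y,V \right)} = 17 + V$
$\left(O + 1436\right) \left(\left(4 - 34\right)^{2} + m{\left(-54,24 \right)}\right) = \left(466 + 1436\right) \left(\left(4 - 34\right)^{2} + \left(17 + 24\right)\right) = 1902 \left(\left(-30\right)^{2} + 41\right) = 1902 \left(900 + 41\right) = 1902 \cdot 941 = 1789782$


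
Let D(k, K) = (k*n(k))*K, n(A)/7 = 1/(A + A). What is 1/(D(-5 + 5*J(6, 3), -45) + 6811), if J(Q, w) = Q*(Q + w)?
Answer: 2/13307 ≈ 0.00015030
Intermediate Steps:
n(A) = 7/(2*A) (n(A) = 7/(A + A) = 7/((2*A)) = 7*(1/(2*A)) = 7/(2*A))
D(k, K) = 7*K/2 (D(k, K) = (k*(7/(2*k)))*K = 7*K/2)
1/(D(-5 + 5*J(6, 3), -45) + 6811) = 1/((7/2)*(-45) + 6811) = 1/(-315/2 + 6811) = 1/(13307/2) = 2/13307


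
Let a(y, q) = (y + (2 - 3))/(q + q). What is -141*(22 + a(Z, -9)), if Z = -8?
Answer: -6345/2 ≈ -3172.5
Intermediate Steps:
a(y, q) = (-1 + y)/(2*q) (a(y, q) = (y - 1)/((2*q)) = (-1 + y)*(1/(2*q)) = (-1 + y)/(2*q))
-141*(22 + a(Z, -9)) = -141*(22 + (½)*(-1 - 8)/(-9)) = -141*(22 + (½)*(-⅑)*(-9)) = -141*(22 + ½) = -141*45/2 = -6345/2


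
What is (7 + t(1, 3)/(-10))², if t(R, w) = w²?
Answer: 3721/100 ≈ 37.210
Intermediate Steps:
(7 + t(1, 3)/(-10))² = (7 + 3²/(-10))² = (7 + 9*(-⅒))² = (7 - 9/10)² = (61/10)² = 3721/100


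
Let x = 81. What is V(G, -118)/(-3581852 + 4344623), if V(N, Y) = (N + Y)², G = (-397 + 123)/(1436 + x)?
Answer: 10713772800/585118837273 ≈ 0.018310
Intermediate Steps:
G = -274/1517 (G = (-397 + 123)/(1436 + 81) = -274/1517 ≈ -0.18062)
V(G, -118)/(-3581852 + 4344623) = (-274/1517 - 118)²/(-3581852 + 4344623) = (-179280/1517)²/762771 = (32141318400/2301289)*(1/762771) = 10713772800/585118837273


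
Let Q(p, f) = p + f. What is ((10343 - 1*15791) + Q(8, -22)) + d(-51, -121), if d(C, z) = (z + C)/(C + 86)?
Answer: -191342/35 ≈ -5466.9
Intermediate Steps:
d(C, z) = (C + z)/(86 + C)
Q(p, f) = f + p
((10343 - 1*15791) + Q(8, -22)) + d(-51, -121) = ((10343 - 1*15791) + (-22 + 8)) + (-51 - 121)/(86 - 51) = ((10343 - 15791) - 14) - 172/35 = (-5448 - 14) + (1/35)*(-172) = -5462 - 172/35 = -191342/35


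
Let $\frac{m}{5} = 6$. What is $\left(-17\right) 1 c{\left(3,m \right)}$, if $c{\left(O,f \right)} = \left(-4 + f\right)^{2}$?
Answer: $-11492$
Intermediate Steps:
$m = 30$ ($m = 5 \cdot 6 = 30$)
$\left(-17\right) 1 c{\left(3,m \right)} = \left(-17\right) 1 \left(-4 + 30\right)^{2} = - 17 \cdot 26^{2} = \left(-17\right) 676 = -11492$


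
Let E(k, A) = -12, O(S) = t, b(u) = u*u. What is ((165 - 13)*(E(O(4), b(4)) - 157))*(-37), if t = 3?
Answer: 950456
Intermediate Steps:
b(u) = u**2
O(S) = 3
((165 - 13)*(E(O(4), b(4)) - 157))*(-37) = ((165 - 13)*(-12 - 157))*(-37) = (152*(-169))*(-37) = -25688*(-37) = 950456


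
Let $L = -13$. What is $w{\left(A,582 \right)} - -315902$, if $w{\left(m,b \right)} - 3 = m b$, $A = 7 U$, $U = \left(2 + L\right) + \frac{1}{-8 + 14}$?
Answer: $271770$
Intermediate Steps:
$U = - \frac{65}{6}$ ($U = \left(2 - 13\right) + \frac{1}{-8 + 14} = -11 + \frac{1}{6} = - \frac{65}{6} \approx -10.833$)
$A = - \frac{455}{6}$ ($A = 7 \left(- \frac{65}{6}\right) = - \frac{455}{6} \approx -75.833$)
$w{\left(m,b \right)} = 3 + b m$ ($w{\left(m,b \right)} = 3 + m b = 3 + b m$)
$w{\left(A,582 \right)} - -315902 = \left(3 + 582 \left(- \frac{455}{6}\right)\right) - -315902 = \left(3 - 44135\right) + 315902 = -44132 + 315902 = 271770$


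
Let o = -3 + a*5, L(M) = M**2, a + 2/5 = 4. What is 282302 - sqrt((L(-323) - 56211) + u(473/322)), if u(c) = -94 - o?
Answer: 282302 - sqrt(48009) ≈ 2.8208e+5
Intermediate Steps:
a = 18/5 (a = -2/5 + 4 = 18/5 ≈ 3.6000)
o = 15 (o = -3 + (18/5)*5 = -3 + 18 = 15)
u(c) = -109 (u(c) = -94 - 1*15 = -94 - 15 = -109)
282302 - sqrt((L(-323) - 56211) + u(473/322)) = 282302 - sqrt(((-323)**2 - 56211) - 109) = 282302 - sqrt((104329 - 56211) - 109) = 282302 - sqrt(48118 - 109) = 282302 - sqrt(48009)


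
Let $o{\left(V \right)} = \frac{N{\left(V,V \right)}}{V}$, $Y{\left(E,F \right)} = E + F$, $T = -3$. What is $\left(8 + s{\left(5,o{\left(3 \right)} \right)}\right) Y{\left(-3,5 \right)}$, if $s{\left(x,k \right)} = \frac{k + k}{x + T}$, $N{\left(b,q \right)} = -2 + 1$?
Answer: $\frac{46}{3} \approx 15.333$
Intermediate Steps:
$N{\left(b,q \right)} = -1$
$o{\left(V \right)} = - \frac{1}{V}$
$s{\left(x,k \right)} = \frac{2 k}{-3 + x}$ ($s{\left(x,k \right)} = \frac{k + k}{x - 3} = \frac{2 k}{-3 + x}$)
$\left(8 + s{\left(5,o{\left(3 \right)} \right)}\right) Y{\left(-3,5 \right)} = \left(8 + \frac{2 \left(- \frac{1}{3}\right)}{-3 + 5}\right) \left(-3 + 5\right) = \left(8 + \frac{2 \left(\left(-1\right) \frac{1}{3}\right)}{2}\right) 2 = \left(8 + 2 \left(- \frac{1}{3}\right) \frac{1}{2}\right) 2 = \left(8 - \frac{1}{3}\right) 2 = \frac{23}{3} \cdot 2 = \frac{46}{3}$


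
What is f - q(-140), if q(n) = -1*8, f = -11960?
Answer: -11952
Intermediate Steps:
q(n) = -8
f - q(-140) = -11960 - 1*(-8) = -11960 + 8 = -11952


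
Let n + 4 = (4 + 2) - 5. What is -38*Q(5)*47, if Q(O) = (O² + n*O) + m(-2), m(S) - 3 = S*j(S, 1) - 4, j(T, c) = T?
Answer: -23218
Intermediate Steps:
n = -3 (n = -4 + ((4 + 2) - 5) = -4 + (6 - 5) = -4 + 1 = -3)
m(S) = -1 + S² (m(S) = 3 + (S*S - 4) = 3 + (S² - 4) = 3 + (-4 + S²) = -1 + S²)
Q(O) = 3 + O² - 3*O (Q(O) = (O² - 3*O) + (-1 + (-2)²) = (O² - 3*O) + (-1 + 4) = (O² - 3*O) + 3 = 3 + O² - 3*O)
-38*Q(5)*47 = -38*(3 + 5² - 3*5)*47 = -38*(3 + 25 - 15)*47 = -38*13*47 = -494*47 = -23218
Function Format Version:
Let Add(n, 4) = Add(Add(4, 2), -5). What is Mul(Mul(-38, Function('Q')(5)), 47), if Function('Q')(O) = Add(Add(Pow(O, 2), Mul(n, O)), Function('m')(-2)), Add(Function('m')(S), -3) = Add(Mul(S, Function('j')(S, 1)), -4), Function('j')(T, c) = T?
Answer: -23218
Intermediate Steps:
n = -3 (n = Add(-4, Add(Add(4, 2), -5)) = Add(-4, Add(6, -5)) = Add(-4, 1) = -3)
Function('m')(S) = Add(-1, Pow(S, 2)) (Function('m')(S) = Add(3, Add(Mul(S, S), -4)) = Add(3, Add(Pow(S, 2), -4)) = Add(3, Add(-4, Pow(S, 2))) = Add(-1, Pow(S, 2)))
Function('Q')(O) = Add(3, Pow(O, 2), Mul(-3, O)) (Function('Q')(O) = Add(Add(Pow(O, 2), Mul(-3, O)), Add(-1, Pow(-2, 2))) = Add(Add(Pow(O, 2), Mul(-3, O)), Add(-1, 4)) = Add(Add(Pow(O, 2), Mul(-3, O)), 3) = Add(3, Pow(O, 2), Mul(-3, O)))
Mul(Mul(-38, Function('Q')(5)), 47) = Mul(Mul(-38, Add(3, Pow(5, 2), Mul(-3, 5))), 47) = Mul(Mul(-38, Add(3, 25, -15)), 47) = Mul(Mul(-38, 13), 47) = Mul(-494, 47) = -23218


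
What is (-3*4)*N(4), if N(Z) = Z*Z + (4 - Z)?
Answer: -192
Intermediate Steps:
N(Z) = 4 + Z² - Z (N(Z) = Z² + (4 - Z) = 4 + Z² - Z)
(-3*4)*N(4) = (-3*4)*(4 + 4² - 1*4) = -12*(4 + 16 - 4) = -12*16 = -192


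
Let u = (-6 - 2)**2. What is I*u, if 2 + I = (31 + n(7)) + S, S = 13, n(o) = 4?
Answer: 2944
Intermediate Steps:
u = 64 (u = (-8)**2 = 64)
I = 46 (I = -2 + ((31 + 4) + 13) = -2 + (35 + 13) = -2 + 48 = 46)
I*u = 46*64 = 2944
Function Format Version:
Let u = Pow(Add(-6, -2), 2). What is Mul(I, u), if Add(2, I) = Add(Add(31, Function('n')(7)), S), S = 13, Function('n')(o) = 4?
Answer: 2944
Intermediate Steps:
u = 64 (u = Pow(-8, 2) = 64)
I = 46 (I = Add(-2, Add(Add(31, 4), 13)) = Add(-2, Add(35, 13)) = Add(-2, 48) = 46)
Mul(I, u) = Mul(46, 64) = 2944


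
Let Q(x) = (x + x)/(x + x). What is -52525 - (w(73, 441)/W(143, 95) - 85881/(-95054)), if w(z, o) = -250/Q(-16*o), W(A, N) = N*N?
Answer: -1802398849851/34314494 ≈ -52526.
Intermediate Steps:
Q(x) = 1 (Q(x) = (2*x)/((2*x)) = (2*x)*(1/(2*x)) = 1)
W(A, N) = N²
w(z, o) = -250 (w(z, o) = -250/1 = -250*1 = -250)
-52525 - (w(73, 441)/W(143, 95) - 85881/(-95054)) = -52525 - (-250/(95²) - 85881/(-95054)) = -52525 - (-250/9025 - 85881*(-1/95054)) = -52525 - (-250*1/9025 + 85881/95054) = -52525 - (-10/361 + 85881/95054) = -52525 - 1*30052501/34314494 = -52525 - 30052501/34314494 = -1802398849851/34314494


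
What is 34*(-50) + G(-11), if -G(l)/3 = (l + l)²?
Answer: -3152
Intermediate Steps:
G(l) = -12*l² (G(l) = -3*(l + l)² = -3*4*l² = -12*l²)
34*(-50) + G(-11) = 34*(-50) - 12*(-11)² = -1700 - 12*121 = -1700 - 1452 = -3152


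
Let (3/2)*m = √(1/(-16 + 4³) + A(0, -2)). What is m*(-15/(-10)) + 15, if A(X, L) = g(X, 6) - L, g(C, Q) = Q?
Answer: 15 + √1155/12 ≈ 17.832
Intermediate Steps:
A(X, L) = 6 - L
m = √1155/18 (m = 2*√(1/(-16 + 4³) + (6 - 1*(-2)))/3 = 2*√(1/(-16 + 64) + (6 + 2))/3 = 2*√(1/48 + 8)/3 = 2*√(385/48)/3 = 2*(√1155/12)/3 = √1155/18 ≈ 1.8881)
m*(-15/(-10)) + 15 = (√1155/18)*(-15/(-10)) + 15 = (√1155/18)*(-15*(-⅒)) + 15 = (√1155/18)*(3/2) + 15 = √1155/12 + 15 = 15 + √1155/12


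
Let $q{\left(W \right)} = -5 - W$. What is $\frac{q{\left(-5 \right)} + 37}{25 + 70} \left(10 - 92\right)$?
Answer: $- \frac{3034}{95} \approx -31.937$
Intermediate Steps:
$\frac{q{\left(-5 \right)} + 37}{25 + 70} \left(10 - 92\right) = \frac{\left(-5 - -5\right) + 37}{25 + 70} \left(10 - 92\right) = \frac{\left(-5 + 5\right) + 37}{95} \left(-82\right) = \left(0 + 37\right) \frac{1}{95} \left(-82\right) = 37 \cdot \frac{1}{95} \left(-82\right) = \frac{37}{95} \left(-82\right) = - \frac{3034}{95}$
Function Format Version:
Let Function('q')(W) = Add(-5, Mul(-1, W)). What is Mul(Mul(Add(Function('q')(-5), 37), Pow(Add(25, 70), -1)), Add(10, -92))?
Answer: Rational(-3034, 95) ≈ -31.937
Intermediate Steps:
Mul(Mul(Add(Function('q')(-5), 37), Pow(Add(25, 70), -1)), Add(10, -92)) = Mul(Mul(Add(Add(-5, Mul(-1, -5)), 37), Pow(Add(25, 70), -1)), Add(10, -92)) = Mul(Mul(Add(Add(-5, 5), 37), Pow(95, -1)), -82) = Mul(Mul(Add(0, 37), Rational(1, 95)), -82) = Mul(Mul(37, Rational(1, 95)), -82) = Mul(Rational(37, 95), -82) = Rational(-3034, 95)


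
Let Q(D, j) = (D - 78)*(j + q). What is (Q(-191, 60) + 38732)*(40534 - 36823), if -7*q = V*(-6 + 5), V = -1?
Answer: 587870643/7 ≈ 8.3982e+7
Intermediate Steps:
q = -⅐ (q = -(-1)*(-6 + 5)/7 = -(-1)*(-1)/7 = -⅐*1 = -⅐ ≈ -0.14286)
Q(D, j) = (-78 + D)*(-⅐ + j) (Q(D, j) = (D - 78)*(j - ⅐) = (-78 + D)*(-⅐ + j))
(Q(-191, 60) + 38732)*(40534 - 36823) = ((78/7 - 78*60 - ⅐*(-191) - 191*60) + 38732)*(40534 - 36823) = ((78/7 - 4680 + 191/7 - 11460) + 38732)*3711 = (-112711/7 + 38732)*3711 = (158413/7)*3711 = 587870643/7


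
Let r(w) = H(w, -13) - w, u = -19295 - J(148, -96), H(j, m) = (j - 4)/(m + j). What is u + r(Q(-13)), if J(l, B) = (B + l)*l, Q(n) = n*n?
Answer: -1412265/52 ≈ -27159.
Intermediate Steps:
Q(n) = n²
J(l, B) = l*(B + l)
H(j, m) = (-4 + j)/(j + m)
u = -26991 (u = -19295 - 148*(-96 + 148) = -19295 - 148*52 = -19295 - 1*7696 = -19295 - 7696 = -26991)
r(w) = -w + (-4 + w)/(-13 + w) (r(w) = (-4 + w)/(w - 13) - w = (-4 + w)/(-13 + w) - w = -w + (-4 + w)/(-13 + w))
u + r(Q(-13)) = -26991 + (-4 + (-13)² - 1*(-13)²*(-13 + (-13)²))/(-13 + (-13)²) = -26991 + (-4 + 169 - 1*169*(-13 + 169))/(-13 + 169) = -26991 + (-4 + 169 - 1*169*156)/156 = -26991 + (-4 + 169 - 26364)/156 = -26991 + (1/156)*(-26199) = -26991 - 8733/52 = -1412265/52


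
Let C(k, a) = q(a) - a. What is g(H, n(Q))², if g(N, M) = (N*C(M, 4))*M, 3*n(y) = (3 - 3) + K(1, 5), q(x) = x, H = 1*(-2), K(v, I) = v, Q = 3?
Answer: 0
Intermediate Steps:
H = -2
n(y) = ⅓ (n(y) = ((3 - 3) + 1)/3 = (0 + 1)/3 = (⅓)*1 = ⅓)
C(k, a) = 0 (C(k, a) = a - a = 0)
g(N, M) = 0 (g(N, M) = (N*0)*M = 0*M = 0)
g(H, n(Q))² = 0² = 0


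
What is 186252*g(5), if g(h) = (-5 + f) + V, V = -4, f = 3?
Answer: -1117512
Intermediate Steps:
g(h) = -6 (g(h) = (-5 + 3) - 4 = -2 - 4 = -6)
186252*g(5) = 186252*(-6) = -1117512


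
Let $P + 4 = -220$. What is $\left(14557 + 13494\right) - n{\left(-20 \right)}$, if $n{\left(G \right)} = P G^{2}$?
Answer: $117651$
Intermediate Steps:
$P = -224$ ($P = -4 - 220 = -224$)
$n{\left(G \right)} = - 224 G^{2}$
$\left(14557 + 13494\right) - n{\left(-20 \right)} = \left(14557 + 13494\right) - - 224 \left(-20\right)^{2} = 28051 - \left(-224\right) 400 = 28051 - -89600 = 28051 + 89600 = 117651$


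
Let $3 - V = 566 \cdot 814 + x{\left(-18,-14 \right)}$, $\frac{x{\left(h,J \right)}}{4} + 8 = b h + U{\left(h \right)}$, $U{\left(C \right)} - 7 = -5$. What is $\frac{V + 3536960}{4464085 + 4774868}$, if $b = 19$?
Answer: $\frac{1025877}{3079651} \approx 0.33311$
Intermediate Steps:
$U{\left(C \right)} = 2$ ($U{\left(C \right)} = 7 - 5 = 2$)
$x{\left(h,J \right)} = -24 + 76 h$ ($x{\left(h,J \right)} = -32 + 4 \left(19 h + 2\right) = -32 + 4 \left(2 + 19 h\right) = -32 + \left(8 + 76 h\right) = -24 + 76 h$)
$V = -459329$ ($V = 3 - \left(566 \cdot 814 + \left(-24 + 76 \left(-18\right)\right)\right) = 3 - \left(460724 - 1392\right) = 3 - 459332 = -459329$)
$\frac{V + 3536960}{4464085 + 4774868} = \frac{-459329 + 3536960}{4464085 + 4774868} = \frac{3077631}{9238953} = 3077631 \cdot \frac{1}{9238953} = \frac{1025877}{3079651}$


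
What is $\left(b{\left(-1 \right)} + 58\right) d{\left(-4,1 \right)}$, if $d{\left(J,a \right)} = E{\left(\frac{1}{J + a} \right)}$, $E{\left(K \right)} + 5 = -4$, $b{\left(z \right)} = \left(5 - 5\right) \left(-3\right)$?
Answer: $-522$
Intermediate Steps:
$b{\left(z \right)} = 0$ ($b{\left(z \right)} = 0 \left(-3\right) = 0$)
$E{\left(K \right)} = -9$ ($E{\left(K \right)} = -5 - 4 = -9$)
$d{\left(J,a \right)} = -9$
$\left(b{\left(-1 \right)} + 58\right) d{\left(-4,1 \right)} = \left(0 + 58\right) \left(-9\right) = 58 \left(-9\right) = -522$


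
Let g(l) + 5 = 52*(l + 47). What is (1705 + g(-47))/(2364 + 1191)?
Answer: 340/711 ≈ 0.47820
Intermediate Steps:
g(l) = 2439 + 52*l (g(l) = -5 + 52*(l + 47) = -5 + 52*(47 + l) = -5 + (2444 + 52*l) = 2439 + 52*l)
(1705 + g(-47))/(2364 + 1191) = (1705 + (2439 + 52*(-47)))/(2364 + 1191) = (1705 + (2439 - 2444))/3555 = (1705 - 5)*(1/3555) = 1700*(1/3555) = 340/711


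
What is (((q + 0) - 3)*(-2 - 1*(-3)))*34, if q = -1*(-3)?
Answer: 0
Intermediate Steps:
q = 3
(((q + 0) - 3)*(-2 - 1*(-3)))*34 = (((3 + 0) - 3)*(-2 - 1*(-3)))*34 = ((3 - 3)*(-2 + 3))*34 = (0*1)*34 = 0*34 = 0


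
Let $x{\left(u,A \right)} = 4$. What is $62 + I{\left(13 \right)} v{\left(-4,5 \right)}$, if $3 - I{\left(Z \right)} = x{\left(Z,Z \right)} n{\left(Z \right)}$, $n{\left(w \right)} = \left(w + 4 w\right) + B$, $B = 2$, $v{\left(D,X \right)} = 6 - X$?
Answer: $-203$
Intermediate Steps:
$n{\left(w \right)} = 2 + 5 w$ ($n{\left(w \right)} = \left(w + 4 w\right) + 2 = 5 w + 2 = 2 + 5 w$)
$I{\left(Z \right)} = -5 - 20 Z$ ($I{\left(Z \right)} = 3 - 4 \left(2 + 5 Z\right) = 3 - \left(8 + 20 Z\right) = -5 - 20 Z$)
$62 + I{\left(13 \right)} v{\left(-4,5 \right)} = 62 + \left(-5 - 260\right) \left(6 - 5\right) = 62 - 265 = -203$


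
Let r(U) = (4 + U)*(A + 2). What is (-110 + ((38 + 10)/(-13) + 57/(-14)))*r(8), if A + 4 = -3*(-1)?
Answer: -128598/91 ≈ -1413.2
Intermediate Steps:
A = -1 (A = -4 - 3*(-1) = -4 + 3 = -1)
r(U) = 4 + U (r(U) = (4 + U)*(-1 + 2) = (4 + U)*1 = 4 + U)
(-110 + ((38 + 10)/(-13) + 57/(-14)))*r(8) = (-110 + ((38 + 10)/(-13) + 57/(-14)))*(4 + 8) = (-110 + (48*(-1/13) + 57*(-1/14)))*12 = (-110 + (-48/13 - 57/14))*12 = (-110 - 1413/182)*12 = -21433/182*12 = -128598/91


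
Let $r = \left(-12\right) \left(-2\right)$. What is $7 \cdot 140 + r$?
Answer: $1004$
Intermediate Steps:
$r = 24$
$7 \cdot 140 + r = 7 \cdot 140 + 24 = 980 + 24 = 1004$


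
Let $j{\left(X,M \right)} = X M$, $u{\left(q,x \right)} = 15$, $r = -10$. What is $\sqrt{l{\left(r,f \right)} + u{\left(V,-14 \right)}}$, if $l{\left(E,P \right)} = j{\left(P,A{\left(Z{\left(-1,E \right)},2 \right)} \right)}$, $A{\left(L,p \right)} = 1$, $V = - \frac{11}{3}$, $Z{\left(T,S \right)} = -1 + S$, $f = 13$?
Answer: $2 \sqrt{7} \approx 5.2915$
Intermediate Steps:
$V = - \frac{11}{3}$ ($V = \left(-11\right) \frac{1}{3} = - \frac{11}{3} \approx -3.6667$)
$j{\left(X,M \right)} = M X$
$l{\left(E,P \right)} = P$ ($l{\left(E,P \right)} = 1 P = P$)
$\sqrt{l{\left(r,f \right)} + u{\left(V,-14 \right)}} = \sqrt{13 + 15} = \sqrt{28} = 2 \sqrt{7}$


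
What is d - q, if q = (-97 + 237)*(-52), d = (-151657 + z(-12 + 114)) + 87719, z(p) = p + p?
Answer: -56454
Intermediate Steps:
z(p) = 2*p
d = -63734 (d = (-151657 + 2*(-12 + 114)) + 87719 = (-151657 + 2*102) + 87719 = (-151657 + 204) + 87719 = -151453 + 87719 = -63734)
q = -7280 (q = 140*(-52) = -7280)
d - q = -63734 - 1*(-7280) = -63734 + 7280 = -56454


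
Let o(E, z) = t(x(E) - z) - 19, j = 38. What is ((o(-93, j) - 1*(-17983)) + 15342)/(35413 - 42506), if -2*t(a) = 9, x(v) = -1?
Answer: -66603/14186 ≈ -4.6950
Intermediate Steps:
t(a) = -9/2 (t(a) = -½*9 = -9/2)
o(E, z) = -47/2 (o(E, z) = -9/2 - 19 = -47/2)
((o(-93, j) - 1*(-17983)) + 15342)/(35413 - 42506) = ((-47/2 - 1*(-17983)) + 15342)/(35413 - 42506) = ((-47/2 + 17983) + 15342)/(-7093) = (35919/2 + 15342)*(-1/7093) = (66603/2)*(-1/7093) = -66603/14186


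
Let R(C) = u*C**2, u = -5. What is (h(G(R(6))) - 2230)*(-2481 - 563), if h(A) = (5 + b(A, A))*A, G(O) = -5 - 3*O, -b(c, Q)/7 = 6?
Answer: 67044100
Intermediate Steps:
b(c, Q) = -42 (b(c, Q) = -7*6 = -42)
R(C) = -5*C**2
G(O) = -5 - 3*O
h(A) = -37*A (h(A) = (5 - 42)*A = -37*A)
(h(G(R(6))) - 2230)*(-2481 - 563) = (-37*(-5 - (-15)*6**2) - 2230)*(-2481 - 563) = (-37*(-5 - (-15)*36) - 2230)*(-3044) = (-37*(-5 - 3*(-180)) - 2230)*(-3044) = (-37*(-5 + 540) - 2230)*(-3044) = (-37*535 - 2230)*(-3044) = (-19795 - 2230)*(-3044) = -22025*(-3044) = 67044100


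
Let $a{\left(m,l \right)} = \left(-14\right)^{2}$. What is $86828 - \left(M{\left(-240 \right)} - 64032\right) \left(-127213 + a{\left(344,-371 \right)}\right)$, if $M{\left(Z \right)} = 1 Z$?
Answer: $-8163549796$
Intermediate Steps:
$M{\left(Z \right)} = Z$
$a{\left(m,l \right)} = 196$
$86828 - \left(M{\left(-240 \right)} - 64032\right) \left(-127213 + a{\left(344,-371 \right)}\right) = 86828 - \left(-240 - 64032\right) \left(-127213 + 196\right) = 86828 - \left(-64272\right) \left(-127017\right) = 86828 - 8163636624 = -8163549796$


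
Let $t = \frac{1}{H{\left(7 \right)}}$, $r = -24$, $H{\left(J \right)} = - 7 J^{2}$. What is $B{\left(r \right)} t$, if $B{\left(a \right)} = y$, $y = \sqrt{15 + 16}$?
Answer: $- \frac{\sqrt{31}}{343} \approx -0.016233$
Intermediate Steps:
$y = \sqrt{31} \approx 5.5678$
$B{\left(a \right)} = \sqrt{31}$
$t = - \frac{1}{343}$ ($t = \frac{1}{\left(-7\right) 7^{2}} = \frac{1}{\left(-7\right) 49} = \frac{1}{-343} = - \frac{1}{343} \approx -0.0029155$)
$B{\left(r \right)} t = \sqrt{31} \left(- \frac{1}{343}\right) = - \frac{\sqrt{31}}{343}$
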